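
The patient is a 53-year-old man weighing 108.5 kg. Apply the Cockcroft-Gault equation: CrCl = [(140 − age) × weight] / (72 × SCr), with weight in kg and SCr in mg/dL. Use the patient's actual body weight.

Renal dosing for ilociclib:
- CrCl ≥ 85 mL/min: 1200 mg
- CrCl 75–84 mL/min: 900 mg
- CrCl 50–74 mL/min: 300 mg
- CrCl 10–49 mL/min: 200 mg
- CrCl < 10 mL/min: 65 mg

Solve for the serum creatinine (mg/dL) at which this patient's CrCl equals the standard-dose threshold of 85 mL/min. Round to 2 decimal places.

1.54 mg/dL

Standard dose requires CrCl ≥ 85 mL/min.
Set (140 − 53) × 108.5 / (72 × SCr) = 85
SCr = (140 − 53) × 108.5 / (72 × 85) = 1.542 mg/dL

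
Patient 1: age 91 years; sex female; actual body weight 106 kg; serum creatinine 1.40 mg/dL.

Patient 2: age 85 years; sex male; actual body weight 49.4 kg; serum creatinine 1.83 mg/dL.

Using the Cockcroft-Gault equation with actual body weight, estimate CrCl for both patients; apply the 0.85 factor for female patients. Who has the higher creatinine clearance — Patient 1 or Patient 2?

Patient 1

Patient 1: CrCl = (140 − 91) × 106 / (72 × 1.4) × 0.85 = 5194.0 / 100.80 × 0.85 ≈ 43.8 mL/min
Patient 2: CrCl = (140 − 85) × 49.4 / (72 × 1.83) = 2717.0 / 131.76 ≈ 20.6 mL/min
43.8 vs 20.6 mL/min → Patient 1 is higher.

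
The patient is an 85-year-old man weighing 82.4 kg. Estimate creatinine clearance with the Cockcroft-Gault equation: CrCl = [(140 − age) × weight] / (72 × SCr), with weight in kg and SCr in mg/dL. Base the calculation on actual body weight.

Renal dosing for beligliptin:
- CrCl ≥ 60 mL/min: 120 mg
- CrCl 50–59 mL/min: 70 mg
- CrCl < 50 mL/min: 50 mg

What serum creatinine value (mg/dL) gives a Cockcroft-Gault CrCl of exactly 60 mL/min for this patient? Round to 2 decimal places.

1.05 mg/dL

Standard dose requires CrCl ≥ 60 mL/min.
Set (140 − 85) × 82.4 / (72 × SCr) = 60
SCr = (140 − 85) × 82.4 / (72 × 60) = 1.049 mg/dL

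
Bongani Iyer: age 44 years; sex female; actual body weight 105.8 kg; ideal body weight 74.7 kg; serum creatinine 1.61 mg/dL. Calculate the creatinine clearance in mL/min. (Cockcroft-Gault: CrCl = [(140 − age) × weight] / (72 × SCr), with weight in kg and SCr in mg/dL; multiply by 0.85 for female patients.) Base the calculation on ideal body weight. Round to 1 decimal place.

CrCl = (140 − 44) × 74.7 / (72 × 1.61) × 0.85 = 7171.2 / 115.92 × 0.85 ≈ 52.6 mL/min

52.6 mL/min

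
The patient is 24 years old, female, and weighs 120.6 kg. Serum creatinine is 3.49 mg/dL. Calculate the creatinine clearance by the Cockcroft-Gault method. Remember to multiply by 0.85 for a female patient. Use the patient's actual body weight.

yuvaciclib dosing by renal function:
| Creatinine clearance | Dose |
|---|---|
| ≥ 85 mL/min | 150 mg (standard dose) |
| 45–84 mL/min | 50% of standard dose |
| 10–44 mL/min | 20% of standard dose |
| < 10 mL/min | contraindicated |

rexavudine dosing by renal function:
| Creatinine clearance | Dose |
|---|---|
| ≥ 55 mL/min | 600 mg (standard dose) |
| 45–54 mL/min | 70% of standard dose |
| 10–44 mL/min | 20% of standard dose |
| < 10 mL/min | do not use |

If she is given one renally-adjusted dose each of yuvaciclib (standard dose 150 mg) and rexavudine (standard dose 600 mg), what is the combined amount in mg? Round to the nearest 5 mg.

CrCl = (140 − 24) × 120.6 / (72 × 3.49) × 0.85 = 13989.6 / 251.28 × 0.85 ≈ 47.3 mL/min
CrCl ≈ 47 mL/min.
yuvaciclib: 45–84 mL/min → 50% of 150 mg = 75 mg.
rexavudine: 45–54 mL/min → 70% of 600 mg = 420 mg.
Total = 75 + 420 = 495 mg.

495 mg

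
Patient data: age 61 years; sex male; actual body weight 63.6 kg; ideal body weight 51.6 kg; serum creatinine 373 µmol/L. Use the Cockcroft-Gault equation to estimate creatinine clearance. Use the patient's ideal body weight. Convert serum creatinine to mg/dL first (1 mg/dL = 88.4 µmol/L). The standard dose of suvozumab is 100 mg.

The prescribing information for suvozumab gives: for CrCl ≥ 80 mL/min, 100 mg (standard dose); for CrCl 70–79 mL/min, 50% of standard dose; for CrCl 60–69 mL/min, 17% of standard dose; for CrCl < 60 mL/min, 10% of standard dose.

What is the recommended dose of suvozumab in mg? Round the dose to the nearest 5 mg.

10 mg

SCr = 373 / 88.4 = 4.219 mg/dL
CrCl = (140 − 61) × 51.6 / (72 × 4.219) = 4076.4 / 303.77 ≈ 13.4 mL/min
CrCl ≈ 13 mL/min → bracket < 60 mL/min.
10% of 100 mg = 10 mg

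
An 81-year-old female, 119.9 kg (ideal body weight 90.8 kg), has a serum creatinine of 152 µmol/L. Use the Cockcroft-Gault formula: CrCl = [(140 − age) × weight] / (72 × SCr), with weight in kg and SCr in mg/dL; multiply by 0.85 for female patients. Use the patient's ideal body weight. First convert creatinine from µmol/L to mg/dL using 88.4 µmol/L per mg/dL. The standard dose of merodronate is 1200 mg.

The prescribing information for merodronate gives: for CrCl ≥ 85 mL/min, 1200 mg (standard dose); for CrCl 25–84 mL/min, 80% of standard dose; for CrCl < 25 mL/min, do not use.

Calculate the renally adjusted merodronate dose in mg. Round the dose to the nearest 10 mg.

SCr = 152 / 88.4 = 1.719 mg/dL
CrCl = (140 − 81) × 90.8 / (72 × 1.719) × 0.85 = 5357.2 / 123.77 × 0.85 ≈ 36.8 mL/min
CrCl ≈ 37 mL/min → bracket 25–84 mL/min.
80% of 1200 mg = 960 mg

960 mg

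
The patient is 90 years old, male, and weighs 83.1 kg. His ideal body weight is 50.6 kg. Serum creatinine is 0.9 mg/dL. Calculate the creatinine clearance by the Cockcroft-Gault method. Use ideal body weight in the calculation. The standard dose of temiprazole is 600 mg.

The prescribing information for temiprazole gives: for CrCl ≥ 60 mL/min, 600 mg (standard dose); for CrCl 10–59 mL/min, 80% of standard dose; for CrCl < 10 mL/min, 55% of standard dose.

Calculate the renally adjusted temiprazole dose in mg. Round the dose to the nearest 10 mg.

480 mg

CrCl = (140 − 90) × 50.6 / (72 × 0.9) = 2530.0 / 64.80 ≈ 39.0 mL/min
CrCl ≈ 39 mL/min → bracket 10–59 mL/min.
80% of 600 mg = 480 mg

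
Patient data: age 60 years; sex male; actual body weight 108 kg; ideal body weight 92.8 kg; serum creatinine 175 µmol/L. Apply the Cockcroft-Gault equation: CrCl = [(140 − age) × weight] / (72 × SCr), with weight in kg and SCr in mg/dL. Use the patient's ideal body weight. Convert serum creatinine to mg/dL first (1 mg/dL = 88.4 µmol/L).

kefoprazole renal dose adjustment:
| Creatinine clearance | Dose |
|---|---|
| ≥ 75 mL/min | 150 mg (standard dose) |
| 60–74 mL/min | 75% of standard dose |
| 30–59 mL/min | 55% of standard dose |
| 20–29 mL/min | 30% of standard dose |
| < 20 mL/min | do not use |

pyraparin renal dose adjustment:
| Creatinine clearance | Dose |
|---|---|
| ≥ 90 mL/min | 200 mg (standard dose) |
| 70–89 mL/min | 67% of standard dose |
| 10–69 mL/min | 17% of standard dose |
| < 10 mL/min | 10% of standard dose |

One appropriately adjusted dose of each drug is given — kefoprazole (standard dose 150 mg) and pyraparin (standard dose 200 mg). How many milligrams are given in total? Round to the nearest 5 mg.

SCr = 175 / 88.4 = 1.98 mg/dL
CrCl = (140 − 60) × 92.8 / (72 × 1.98) = 7424.0 / 142.56 ≈ 52.1 mL/min
CrCl ≈ 52 mL/min.
kefoprazole: 30–59 mL/min → 55% of 150 mg = 82.5 mg.
pyraparin: 10–69 mL/min → 17% of 200 mg = 34 mg.
Total = 82.5 + 34 = 116.5 mg.

115 mg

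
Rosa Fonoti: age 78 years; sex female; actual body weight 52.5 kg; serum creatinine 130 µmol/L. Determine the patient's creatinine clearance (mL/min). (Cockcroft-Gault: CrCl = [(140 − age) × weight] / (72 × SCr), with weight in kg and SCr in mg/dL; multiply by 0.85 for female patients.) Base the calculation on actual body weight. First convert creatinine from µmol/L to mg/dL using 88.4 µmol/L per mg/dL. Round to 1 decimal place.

26.1 mL/min

SCr = 130 / 88.4 = 1.471 mg/dL
CrCl = (140 − 78) × 52.5 / (72 × 1.471) × 0.85 = 3255.0 / 105.91 × 0.85 ≈ 26.1 mL/min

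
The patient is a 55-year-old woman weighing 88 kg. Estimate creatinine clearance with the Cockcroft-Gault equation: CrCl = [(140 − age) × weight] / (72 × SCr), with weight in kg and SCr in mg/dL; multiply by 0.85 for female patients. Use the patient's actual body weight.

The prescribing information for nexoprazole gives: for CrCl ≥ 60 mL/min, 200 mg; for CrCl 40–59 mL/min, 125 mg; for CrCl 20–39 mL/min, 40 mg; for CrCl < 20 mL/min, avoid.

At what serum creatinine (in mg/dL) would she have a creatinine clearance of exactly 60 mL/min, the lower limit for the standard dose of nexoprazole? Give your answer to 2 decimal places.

Standard dose requires CrCl ≥ 60 mL/min.
Set (140 − 55) × 88 × 0.85 / (72 × SCr) = 60
SCr = (140 − 55) × 88 × 0.85 / (72 × 60) = 1.472 mg/dL

1.47 mg/dL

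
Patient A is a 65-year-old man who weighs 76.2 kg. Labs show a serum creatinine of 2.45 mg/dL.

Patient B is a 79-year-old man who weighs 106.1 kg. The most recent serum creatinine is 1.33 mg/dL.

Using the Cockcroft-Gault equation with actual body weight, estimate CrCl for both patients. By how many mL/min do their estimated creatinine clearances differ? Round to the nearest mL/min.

Patient A: CrCl = (140 − 65) × 76.2 / (72 × 2.45) = 5715.0 / 176.40 ≈ 32.4 mL/min
Patient B: CrCl = (140 − 79) × 106.1 / (72 × 1.33) = 6472.1 / 95.76 ≈ 67.6 mL/min
|32.4 − 67.6| = 35.2 mL/min

35 mL/min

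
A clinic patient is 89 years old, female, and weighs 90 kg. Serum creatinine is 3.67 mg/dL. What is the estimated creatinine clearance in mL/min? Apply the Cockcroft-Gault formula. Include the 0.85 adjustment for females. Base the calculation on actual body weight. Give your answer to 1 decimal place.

14.8 mL/min

CrCl = (140 − 89) × 90 / (72 × 3.67) × 0.85 = 4590.0 / 264.24 × 0.85 ≈ 14.8 mL/min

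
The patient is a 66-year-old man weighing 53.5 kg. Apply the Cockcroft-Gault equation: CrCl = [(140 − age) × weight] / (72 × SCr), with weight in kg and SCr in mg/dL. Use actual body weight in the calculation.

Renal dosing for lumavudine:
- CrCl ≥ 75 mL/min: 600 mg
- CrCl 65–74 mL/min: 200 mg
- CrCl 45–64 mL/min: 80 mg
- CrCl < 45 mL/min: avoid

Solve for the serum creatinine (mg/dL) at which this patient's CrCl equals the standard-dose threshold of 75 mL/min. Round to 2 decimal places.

Standard dose requires CrCl ≥ 75 mL/min.
Set (140 − 66) × 53.5 / (72 × SCr) = 75
SCr = (140 − 66) × 53.5 / (72 × 75) = 0.733 mg/dL

0.73 mg/dL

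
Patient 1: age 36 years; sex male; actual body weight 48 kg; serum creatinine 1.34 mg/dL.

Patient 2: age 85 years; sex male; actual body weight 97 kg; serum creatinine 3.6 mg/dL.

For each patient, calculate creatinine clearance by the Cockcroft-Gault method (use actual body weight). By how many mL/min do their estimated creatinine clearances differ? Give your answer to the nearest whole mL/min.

Patient 1: CrCl = (140 − 36) × 48 / (72 × 1.34) = 4992.0 / 96.48 ≈ 51.7 mL/min
Patient 2: CrCl = (140 − 85) × 97 / (72 × 3.6) = 5335.0 / 259.20 ≈ 20.6 mL/min
|51.7 − 20.6| = 31.1 mL/min

31 mL/min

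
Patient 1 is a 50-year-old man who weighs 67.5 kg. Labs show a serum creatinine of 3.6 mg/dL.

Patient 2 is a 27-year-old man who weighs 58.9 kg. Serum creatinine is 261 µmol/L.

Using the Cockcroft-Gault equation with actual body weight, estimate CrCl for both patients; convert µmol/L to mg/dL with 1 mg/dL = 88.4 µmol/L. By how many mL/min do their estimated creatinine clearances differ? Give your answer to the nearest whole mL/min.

8 mL/min

Patient 1: CrCl = (140 − 50) × 67.5 / (72 × 3.6) = 6075.0 / 259.20 ≈ 23.4 mL/min
Patient 2: SCr = 261 / 88.4 = 2.952 mg/dL
Patient 2: CrCl = (140 − 27) × 58.9 / (72 × 2.952) = 6655.7 / 212.54 ≈ 31.3 mL/min
|23.4 − 31.3| = 7.9 mL/min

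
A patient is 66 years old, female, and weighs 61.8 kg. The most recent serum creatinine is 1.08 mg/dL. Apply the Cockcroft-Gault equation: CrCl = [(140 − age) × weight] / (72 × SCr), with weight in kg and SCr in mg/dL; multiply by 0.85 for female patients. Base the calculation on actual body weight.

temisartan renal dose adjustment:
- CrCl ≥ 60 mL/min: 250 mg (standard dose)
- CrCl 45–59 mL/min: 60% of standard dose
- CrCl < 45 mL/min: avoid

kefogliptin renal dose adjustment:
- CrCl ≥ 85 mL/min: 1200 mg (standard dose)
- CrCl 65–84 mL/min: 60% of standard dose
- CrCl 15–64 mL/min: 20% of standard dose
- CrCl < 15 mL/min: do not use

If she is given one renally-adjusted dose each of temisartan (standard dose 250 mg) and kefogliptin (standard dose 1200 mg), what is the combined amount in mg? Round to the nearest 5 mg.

CrCl = (140 − 66) × 61.8 / (72 × 1.08) × 0.85 = 4573.2 / 77.76 × 0.85 ≈ 50.0 mL/min
CrCl ≈ 50 mL/min.
temisartan: 45–59 mL/min → 60% of 250 mg = 150 mg.
kefogliptin: 15–64 mL/min → 20% of 1200 mg = 240 mg.
Total = 150 + 240 = 390 mg.

390 mg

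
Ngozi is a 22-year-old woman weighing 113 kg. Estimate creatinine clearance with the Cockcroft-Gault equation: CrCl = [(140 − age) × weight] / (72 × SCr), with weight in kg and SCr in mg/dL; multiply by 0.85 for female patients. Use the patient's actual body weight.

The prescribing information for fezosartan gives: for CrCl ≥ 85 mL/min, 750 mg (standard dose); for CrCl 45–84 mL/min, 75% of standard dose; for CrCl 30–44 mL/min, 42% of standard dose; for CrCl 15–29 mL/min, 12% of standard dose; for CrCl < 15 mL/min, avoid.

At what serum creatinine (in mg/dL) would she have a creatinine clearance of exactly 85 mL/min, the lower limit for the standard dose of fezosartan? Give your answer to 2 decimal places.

1.85 mg/dL

Standard dose requires CrCl ≥ 85 mL/min.
Set (140 − 22) × 113 × 0.85 / (72 × SCr) = 85
SCr = (140 − 22) × 113 × 0.85 / (72 × 85) = 1.852 mg/dL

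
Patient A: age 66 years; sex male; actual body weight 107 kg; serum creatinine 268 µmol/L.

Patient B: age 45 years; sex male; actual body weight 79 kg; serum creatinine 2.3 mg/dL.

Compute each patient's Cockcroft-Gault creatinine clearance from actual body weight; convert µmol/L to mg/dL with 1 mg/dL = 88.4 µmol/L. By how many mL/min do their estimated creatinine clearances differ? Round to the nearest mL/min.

Patient A: SCr = 268 / 88.4 = 3.032 mg/dL
Patient A: CrCl = (140 − 66) × 107 / (72 × 3.032) = 7918.0 / 218.30 ≈ 36.3 mL/min
Patient B: CrCl = (140 − 45) × 79 / (72 × 2.3) = 7505.0 / 165.60 ≈ 45.3 mL/min
|36.3 − 45.3| = 9.0 mL/min

9 mL/min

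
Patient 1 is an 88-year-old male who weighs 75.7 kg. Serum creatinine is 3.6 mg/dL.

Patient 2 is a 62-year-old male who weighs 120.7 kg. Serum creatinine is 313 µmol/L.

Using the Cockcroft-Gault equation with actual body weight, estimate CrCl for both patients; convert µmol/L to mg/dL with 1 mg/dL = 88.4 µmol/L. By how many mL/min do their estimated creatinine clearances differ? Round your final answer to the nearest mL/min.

22 mL/min

Patient 1: CrCl = (140 − 88) × 75.7 / (72 × 3.6) = 3936.4 / 259.20 ≈ 15.2 mL/min
Patient 2: SCr = 313 / 88.4 = 3.541 mg/dL
Patient 2: CrCl = (140 − 62) × 120.7 / (72 × 3.541) = 9414.6 / 254.95 ≈ 36.9 mL/min
|15.2 − 36.9| = 21.7 mL/min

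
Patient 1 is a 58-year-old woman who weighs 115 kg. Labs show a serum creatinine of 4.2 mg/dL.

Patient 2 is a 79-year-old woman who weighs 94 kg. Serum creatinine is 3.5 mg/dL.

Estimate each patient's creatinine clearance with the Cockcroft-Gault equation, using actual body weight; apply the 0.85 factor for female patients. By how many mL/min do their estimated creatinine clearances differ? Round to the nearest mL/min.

Patient 1: CrCl = (140 − 58) × 115 / (72 × 4.2) × 0.85 = 9430.0 / 302.40 × 0.85 ≈ 26.5 mL/min
Patient 2: CrCl = (140 − 79) × 94 / (72 × 3.5) × 0.85 = 5734.0 / 252.00 × 0.85 ≈ 19.3 mL/min
|26.5 − 19.3| = 7.2 mL/min

7 mL/min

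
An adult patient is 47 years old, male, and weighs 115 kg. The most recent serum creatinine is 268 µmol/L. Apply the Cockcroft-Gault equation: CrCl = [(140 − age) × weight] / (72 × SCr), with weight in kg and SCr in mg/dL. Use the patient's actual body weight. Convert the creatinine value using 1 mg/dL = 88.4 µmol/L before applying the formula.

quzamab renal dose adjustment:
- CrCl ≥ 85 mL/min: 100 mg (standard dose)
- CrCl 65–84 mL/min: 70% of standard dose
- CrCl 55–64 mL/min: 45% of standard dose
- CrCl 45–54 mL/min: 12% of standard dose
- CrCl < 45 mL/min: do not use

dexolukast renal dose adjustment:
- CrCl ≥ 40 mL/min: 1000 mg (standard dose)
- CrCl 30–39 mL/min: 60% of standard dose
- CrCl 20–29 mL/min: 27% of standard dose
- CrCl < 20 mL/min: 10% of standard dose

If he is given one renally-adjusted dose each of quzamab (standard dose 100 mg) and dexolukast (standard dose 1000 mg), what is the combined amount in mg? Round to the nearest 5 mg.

SCr = 268 / 88.4 = 3.032 mg/dL
CrCl = (140 − 47) × 115 / (72 × 3.032) = 10695.0 / 218.30 ≈ 49.0 mL/min
CrCl ≈ 49 mL/min.
quzamab: 45–54 mL/min → 12% of 100 mg = 12 mg.
dexolukast: ≥ 40 mL/min → 100% of 1000 mg = 1000 mg.
Total = 12 + 1000 = 1012 mg.

1010 mg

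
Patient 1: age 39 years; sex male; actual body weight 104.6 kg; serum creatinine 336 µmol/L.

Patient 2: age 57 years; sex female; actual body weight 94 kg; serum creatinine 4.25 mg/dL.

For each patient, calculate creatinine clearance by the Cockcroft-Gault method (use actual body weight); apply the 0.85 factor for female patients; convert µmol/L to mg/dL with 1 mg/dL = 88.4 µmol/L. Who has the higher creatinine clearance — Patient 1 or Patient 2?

Patient 1

Patient 1: SCr = 336 / 88.4 = 3.801 mg/dL
Patient 1: CrCl = (140 − 39) × 104.6 / (72 × 3.801) = 10564.6 / 273.67 ≈ 38.6 mL/min
Patient 2: CrCl = (140 − 57) × 94 / (72 × 4.25) × 0.85 = 7802.0 / 306.00 × 0.85 ≈ 21.7 mL/min
38.6 vs 21.7 mL/min → Patient 1 is higher.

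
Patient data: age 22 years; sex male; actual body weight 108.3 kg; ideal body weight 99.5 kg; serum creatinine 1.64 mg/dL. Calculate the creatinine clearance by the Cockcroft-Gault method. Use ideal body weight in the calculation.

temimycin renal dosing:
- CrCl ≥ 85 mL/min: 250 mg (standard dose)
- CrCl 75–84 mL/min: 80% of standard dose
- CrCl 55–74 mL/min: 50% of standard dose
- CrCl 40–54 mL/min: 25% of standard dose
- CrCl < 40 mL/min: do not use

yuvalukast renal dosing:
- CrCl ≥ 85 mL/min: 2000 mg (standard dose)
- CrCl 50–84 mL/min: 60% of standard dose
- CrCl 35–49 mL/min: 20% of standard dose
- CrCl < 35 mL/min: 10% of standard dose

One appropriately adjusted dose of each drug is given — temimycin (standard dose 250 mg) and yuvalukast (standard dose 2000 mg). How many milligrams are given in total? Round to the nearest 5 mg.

2250 mg

CrCl = (140 − 22) × 99.5 / (72 × 1.64) = 11741.0 / 118.08 ≈ 99.4 mL/min
CrCl ≈ 99 mL/min.
temimycin: ≥ 85 mL/min → 100% of 250 mg = 250 mg.
yuvalukast: ≥ 85 mL/min → 100% of 2000 mg = 2000 mg.
Total = 250 + 2000 = 2250 mg.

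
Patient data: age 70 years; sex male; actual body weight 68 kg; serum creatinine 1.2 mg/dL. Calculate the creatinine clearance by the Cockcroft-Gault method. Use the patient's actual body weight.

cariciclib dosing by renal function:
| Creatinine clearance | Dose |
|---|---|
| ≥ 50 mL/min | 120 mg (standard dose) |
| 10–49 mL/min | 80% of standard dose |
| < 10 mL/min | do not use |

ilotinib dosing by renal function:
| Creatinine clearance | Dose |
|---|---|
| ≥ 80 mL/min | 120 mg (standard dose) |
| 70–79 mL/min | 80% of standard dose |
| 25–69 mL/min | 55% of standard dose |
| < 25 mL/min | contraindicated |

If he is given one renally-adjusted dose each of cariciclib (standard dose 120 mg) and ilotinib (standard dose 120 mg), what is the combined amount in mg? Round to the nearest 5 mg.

185 mg

CrCl = (140 − 70) × 68 / (72 × 1.2) = 4760.0 / 86.40 ≈ 55.1 mL/min
CrCl ≈ 55 mL/min.
cariciclib: ≥ 50 mL/min → 100% of 120 mg = 120 mg.
ilotinib: 25–69 mL/min → 55% of 120 mg = 66 mg.
Total = 120 + 66 = 186 mg.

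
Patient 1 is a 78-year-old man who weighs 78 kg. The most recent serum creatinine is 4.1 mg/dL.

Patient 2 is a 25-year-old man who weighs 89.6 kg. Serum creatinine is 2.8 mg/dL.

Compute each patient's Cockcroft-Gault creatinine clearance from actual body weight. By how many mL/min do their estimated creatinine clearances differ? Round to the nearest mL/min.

Patient 1: CrCl = (140 − 78) × 78 / (72 × 4.1) = 4836.0 / 295.20 ≈ 16.4 mL/min
Patient 2: CrCl = (140 − 25) × 89.6 / (72 × 2.8) = 10304.0 / 201.60 ≈ 51.1 mL/min
|16.4 − 51.1| = 34.7 mL/min

35 mL/min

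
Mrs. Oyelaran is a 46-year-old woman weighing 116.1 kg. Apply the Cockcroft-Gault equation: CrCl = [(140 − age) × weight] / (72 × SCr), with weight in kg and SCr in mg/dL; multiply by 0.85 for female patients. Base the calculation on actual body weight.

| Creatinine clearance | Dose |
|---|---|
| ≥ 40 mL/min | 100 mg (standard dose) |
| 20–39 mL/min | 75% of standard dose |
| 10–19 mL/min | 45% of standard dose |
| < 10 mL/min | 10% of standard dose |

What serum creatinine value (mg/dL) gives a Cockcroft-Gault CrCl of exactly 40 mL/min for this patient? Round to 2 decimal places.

Standard dose requires CrCl ≥ 40 mL/min.
Set (140 − 46) × 116.1 × 0.85 / (72 × SCr) = 40
SCr = (140 − 46) × 116.1 × 0.85 / (72 × 40) = 3.221 mg/dL

3.22 mg/dL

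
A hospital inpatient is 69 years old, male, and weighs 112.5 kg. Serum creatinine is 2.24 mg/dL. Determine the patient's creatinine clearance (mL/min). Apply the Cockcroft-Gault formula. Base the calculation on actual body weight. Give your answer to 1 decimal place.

49.5 mL/min

CrCl = (140 − 69) × 112.5 / (72 × 2.24) = 7987.5 / 161.28 ≈ 49.5 mL/min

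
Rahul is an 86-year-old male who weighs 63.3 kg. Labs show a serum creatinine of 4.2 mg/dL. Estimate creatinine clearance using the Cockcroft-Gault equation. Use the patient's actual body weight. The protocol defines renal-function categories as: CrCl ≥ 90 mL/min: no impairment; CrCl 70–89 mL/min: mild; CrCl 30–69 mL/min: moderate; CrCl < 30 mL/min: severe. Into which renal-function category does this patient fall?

CrCl = (140 − 86) × 63.3 / (72 × 4.2) = 3418.2 / 302.40 ≈ 11.3 mL/min
11 mL/min falls in the 'severe' range.

severe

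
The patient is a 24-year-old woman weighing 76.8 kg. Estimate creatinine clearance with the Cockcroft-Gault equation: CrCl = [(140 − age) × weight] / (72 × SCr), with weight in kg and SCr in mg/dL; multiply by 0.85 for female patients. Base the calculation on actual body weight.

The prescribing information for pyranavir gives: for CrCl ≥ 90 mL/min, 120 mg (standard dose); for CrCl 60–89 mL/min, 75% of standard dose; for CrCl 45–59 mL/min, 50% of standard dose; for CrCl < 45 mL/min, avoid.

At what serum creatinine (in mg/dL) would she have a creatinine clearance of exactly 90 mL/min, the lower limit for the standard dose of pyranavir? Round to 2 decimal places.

1.17 mg/dL

Standard dose requires CrCl ≥ 90 mL/min.
Set (140 − 24) × 76.8 × 0.85 / (72 × SCr) = 90
SCr = (140 − 24) × 76.8 × 0.85 / (72 × 90) = 1.169 mg/dL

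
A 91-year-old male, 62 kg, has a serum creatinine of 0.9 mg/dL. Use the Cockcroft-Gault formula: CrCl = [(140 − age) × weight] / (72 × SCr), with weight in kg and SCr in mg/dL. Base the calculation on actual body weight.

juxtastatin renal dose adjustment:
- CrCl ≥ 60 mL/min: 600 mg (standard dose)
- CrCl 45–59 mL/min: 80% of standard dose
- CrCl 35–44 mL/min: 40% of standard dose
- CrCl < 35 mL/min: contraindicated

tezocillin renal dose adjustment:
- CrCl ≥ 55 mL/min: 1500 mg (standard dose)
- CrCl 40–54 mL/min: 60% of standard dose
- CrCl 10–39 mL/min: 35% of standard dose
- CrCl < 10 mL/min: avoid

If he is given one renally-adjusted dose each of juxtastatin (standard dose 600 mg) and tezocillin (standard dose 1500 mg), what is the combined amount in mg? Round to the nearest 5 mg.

CrCl = (140 − 91) × 62 / (72 × 0.9) = 3038.0 / 64.80 ≈ 46.9 mL/min
CrCl ≈ 47 mL/min.
juxtastatin: 45–59 mL/min → 80% of 600 mg = 480 mg.
tezocillin: 40–54 mL/min → 60% of 1500 mg = 900 mg.
Total = 480 + 900 = 1380 mg.

1380 mg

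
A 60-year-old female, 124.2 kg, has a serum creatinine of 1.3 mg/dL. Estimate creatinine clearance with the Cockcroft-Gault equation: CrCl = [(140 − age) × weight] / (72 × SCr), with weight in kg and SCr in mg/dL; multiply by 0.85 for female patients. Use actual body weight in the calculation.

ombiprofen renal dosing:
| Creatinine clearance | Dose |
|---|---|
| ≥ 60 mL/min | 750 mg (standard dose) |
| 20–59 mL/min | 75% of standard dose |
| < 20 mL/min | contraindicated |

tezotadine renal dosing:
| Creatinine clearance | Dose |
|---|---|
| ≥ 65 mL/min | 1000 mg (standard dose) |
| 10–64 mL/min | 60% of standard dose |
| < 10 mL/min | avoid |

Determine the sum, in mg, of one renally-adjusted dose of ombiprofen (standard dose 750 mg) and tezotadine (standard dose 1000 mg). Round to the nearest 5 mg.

CrCl = (140 − 60) × 124.2 / (72 × 1.3) × 0.85 = 9936.0 / 93.60 × 0.85 ≈ 90.2 mL/min
CrCl ≈ 90 mL/min.
ombiprofen: ≥ 60 mL/min → 100% of 750 mg = 750 mg.
tezotadine: ≥ 65 mL/min → 100% of 1000 mg = 1000 mg.
Total = 750 + 1000 = 1750 mg.

1750 mg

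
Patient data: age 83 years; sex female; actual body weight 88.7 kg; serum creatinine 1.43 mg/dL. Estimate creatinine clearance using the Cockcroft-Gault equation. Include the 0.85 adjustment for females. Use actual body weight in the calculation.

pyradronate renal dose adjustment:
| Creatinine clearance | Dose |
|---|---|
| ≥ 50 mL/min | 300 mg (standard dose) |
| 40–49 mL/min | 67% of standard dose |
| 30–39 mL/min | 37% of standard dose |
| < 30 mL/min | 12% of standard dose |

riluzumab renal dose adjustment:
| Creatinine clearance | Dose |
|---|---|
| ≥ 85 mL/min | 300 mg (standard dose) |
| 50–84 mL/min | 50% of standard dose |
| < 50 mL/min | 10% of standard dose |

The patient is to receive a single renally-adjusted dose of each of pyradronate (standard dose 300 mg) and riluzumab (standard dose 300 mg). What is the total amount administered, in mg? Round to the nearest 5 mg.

CrCl = (140 − 83) × 88.7 / (72 × 1.43) × 0.85 = 5055.9 / 102.96 × 0.85 ≈ 41.7 mL/min
CrCl ≈ 42 mL/min.
pyradronate: 40–49 mL/min → 67% of 300 mg = 201 mg.
riluzumab: < 50 mL/min → 10% of 300 mg = 30 mg.
Total = 201 + 30 = 231 mg.

230 mg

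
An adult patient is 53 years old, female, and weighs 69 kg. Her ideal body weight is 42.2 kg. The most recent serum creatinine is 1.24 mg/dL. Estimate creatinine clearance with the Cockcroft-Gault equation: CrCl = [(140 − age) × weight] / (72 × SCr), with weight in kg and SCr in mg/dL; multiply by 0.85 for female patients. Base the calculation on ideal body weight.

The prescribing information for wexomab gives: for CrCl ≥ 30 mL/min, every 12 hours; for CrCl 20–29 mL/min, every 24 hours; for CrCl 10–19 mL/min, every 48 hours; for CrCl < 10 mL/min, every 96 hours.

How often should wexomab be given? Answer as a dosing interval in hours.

CrCl = (140 − 53) × 42.2 / (72 × 1.24) × 0.85 = 3671.4 / 89.28 × 0.85 ≈ 35.0 mL/min
CrCl ≈ 35 mL/min → bracket ≥ 30 mL/min → every 12 hours.

every 12 hours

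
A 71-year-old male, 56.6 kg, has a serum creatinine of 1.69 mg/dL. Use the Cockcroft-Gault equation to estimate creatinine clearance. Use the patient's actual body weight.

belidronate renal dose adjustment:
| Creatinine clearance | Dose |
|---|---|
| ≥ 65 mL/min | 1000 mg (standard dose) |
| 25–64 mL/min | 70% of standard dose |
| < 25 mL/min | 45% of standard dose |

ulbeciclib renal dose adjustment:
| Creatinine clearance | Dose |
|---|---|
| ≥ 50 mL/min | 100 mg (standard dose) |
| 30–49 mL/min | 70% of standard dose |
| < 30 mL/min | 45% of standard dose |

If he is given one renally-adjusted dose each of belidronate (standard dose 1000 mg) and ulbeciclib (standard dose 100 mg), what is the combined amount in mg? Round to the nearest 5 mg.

770 mg

CrCl = (140 − 71) × 56.6 / (72 × 1.69) = 3905.4 / 121.68 ≈ 32.1 mL/min
CrCl ≈ 32 mL/min.
belidronate: 25–64 mL/min → 70% of 1000 mg = 700 mg.
ulbeciclib: 30–49 mL/min → 70% of 100 mg = 70 mg.
Total = 700 + 70 = 770 mg.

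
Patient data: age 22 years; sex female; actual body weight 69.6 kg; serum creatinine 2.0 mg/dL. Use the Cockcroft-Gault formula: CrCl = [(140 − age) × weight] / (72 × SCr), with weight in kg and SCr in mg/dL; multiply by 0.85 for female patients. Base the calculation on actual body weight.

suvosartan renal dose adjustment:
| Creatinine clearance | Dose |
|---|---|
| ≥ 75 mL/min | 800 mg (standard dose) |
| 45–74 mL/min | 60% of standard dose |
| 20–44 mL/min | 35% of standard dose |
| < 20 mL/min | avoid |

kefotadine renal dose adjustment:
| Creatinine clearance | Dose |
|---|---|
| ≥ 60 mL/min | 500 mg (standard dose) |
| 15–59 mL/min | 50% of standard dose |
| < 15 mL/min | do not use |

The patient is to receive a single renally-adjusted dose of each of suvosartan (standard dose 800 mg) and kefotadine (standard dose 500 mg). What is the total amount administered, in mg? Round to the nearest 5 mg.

CrCl = (140 − 22) × 69.6 / (72 × 2) × 0.85 = 8212.8 / 144.00 × 0.85 ≈ 48.5 mL/min
CrCl ≈ 48 mL/min.
suvosartan: 45–74 mL/min → 60% of 800 mg = 480 mg.
kefotadine: 15–59 mL/min → 50% of 500 mg = 250 mg.
Total = 480 + 250 = 730 mg.

730 mg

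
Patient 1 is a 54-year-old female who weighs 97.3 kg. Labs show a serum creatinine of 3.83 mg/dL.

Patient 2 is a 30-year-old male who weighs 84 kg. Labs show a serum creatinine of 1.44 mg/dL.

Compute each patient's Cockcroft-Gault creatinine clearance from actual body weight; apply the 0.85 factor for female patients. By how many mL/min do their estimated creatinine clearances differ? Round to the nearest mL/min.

Patient 1: CrCl = (140 − 54) × 97.3 / (72 × 3.83) × 0.85 = 8367.8 / 275.76 × 0.85 ≈ 25.8 mL/min
Patient 2: CrCl = (140 − 30) × 84 / (72 × 1.44) = 9240.0 / 103.68 ≈ 89.1 mL/min
|25.8 − 89.1| = 63.3 mL/min

63 mL/min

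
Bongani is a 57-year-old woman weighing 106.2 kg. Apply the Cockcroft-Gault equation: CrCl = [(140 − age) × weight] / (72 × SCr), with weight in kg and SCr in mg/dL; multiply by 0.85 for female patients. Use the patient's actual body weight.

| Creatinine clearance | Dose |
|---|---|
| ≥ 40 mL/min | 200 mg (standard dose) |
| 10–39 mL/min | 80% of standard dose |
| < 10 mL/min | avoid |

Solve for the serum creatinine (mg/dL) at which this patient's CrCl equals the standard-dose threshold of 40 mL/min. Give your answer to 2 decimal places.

Standard dose requires CrCl ≥ 40 mL/min.
Set (140 − 57) × 106.2 × 0.85 / (72 × SCr) = 40
SCr = (140 − 57) × 106.2 × 0.85 / (72 × 40) = 2.602 mg/dL

2.60 mg/dL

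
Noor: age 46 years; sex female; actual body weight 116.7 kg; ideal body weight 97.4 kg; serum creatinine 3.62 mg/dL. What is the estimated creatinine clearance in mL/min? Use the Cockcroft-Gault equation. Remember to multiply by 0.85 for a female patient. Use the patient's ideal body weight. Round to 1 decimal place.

29.9 mL/min

CrCl = (140 − 46) × 97.4 / (72 × 3.62) × 0.85 = 9155.6 / 260.64 × 0.85 ≈ 29.9 mL/min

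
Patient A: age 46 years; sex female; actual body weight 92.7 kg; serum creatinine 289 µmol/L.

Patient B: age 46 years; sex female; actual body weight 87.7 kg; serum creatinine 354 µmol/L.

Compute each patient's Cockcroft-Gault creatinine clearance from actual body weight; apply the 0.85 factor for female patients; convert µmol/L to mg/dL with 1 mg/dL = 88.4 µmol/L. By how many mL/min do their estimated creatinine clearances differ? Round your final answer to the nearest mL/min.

7 mL/min

Patient A: SCr = 289 / 88.4 = 3.269 mg/dL
Patient A: CrCl = (140 − 46) × 92.7 / (72 × 3.269) × 0.85 = 8713.8 / 235.37 × 0.85 ≈ 31.5 mL/min
Patient B: SCr = 354 / 88.4 = 4.005 mg/dL
Patient B: CrCl = (140 − 46) × 87.7 / (72 × 4.005) × 0.85 = 8243.8 / 288.36 × 0.85 ≈ 24.3 mL/min
|31.5 − 24.3| = 7.2 mL/min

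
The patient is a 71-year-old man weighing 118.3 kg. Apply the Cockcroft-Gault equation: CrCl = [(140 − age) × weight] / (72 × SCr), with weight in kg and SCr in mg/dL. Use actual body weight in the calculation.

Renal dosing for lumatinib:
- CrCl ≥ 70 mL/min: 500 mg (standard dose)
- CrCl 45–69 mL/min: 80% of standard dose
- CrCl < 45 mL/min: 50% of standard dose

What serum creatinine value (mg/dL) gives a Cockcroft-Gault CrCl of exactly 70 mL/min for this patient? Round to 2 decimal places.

Standard dose requires CrCl ≥ 70 mL/min.
Set (140 − 71) × 118.3 / (72 × SCr) = 70
SCr = (140 − 71) × 118.3 / (72 × 70) = 1.620 mg/dL

1.62 mg/dL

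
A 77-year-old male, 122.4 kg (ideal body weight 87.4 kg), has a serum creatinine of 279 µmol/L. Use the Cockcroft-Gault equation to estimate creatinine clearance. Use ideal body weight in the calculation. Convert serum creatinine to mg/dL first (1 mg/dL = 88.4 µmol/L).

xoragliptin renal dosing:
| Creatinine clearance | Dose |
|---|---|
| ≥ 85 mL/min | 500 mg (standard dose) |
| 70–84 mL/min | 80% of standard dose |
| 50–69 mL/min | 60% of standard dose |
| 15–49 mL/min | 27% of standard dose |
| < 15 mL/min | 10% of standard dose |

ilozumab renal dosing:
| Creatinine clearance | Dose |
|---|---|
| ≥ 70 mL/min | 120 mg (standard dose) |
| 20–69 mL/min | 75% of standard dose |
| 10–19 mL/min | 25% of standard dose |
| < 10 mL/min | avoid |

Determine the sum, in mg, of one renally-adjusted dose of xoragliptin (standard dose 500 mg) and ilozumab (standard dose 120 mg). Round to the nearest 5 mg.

225 mg

SCr = 279 / 88.4 = 3.156 mg/dL
CrCl = (140 − 77) × 87.4 / (72 × 3.156) = 5506.2 / 227.23 ≈ 24.2 mL/min
CrCl ≈ 24 mL/min.
xoragliptin: 15–49 mL/min → 27% of 500 mg = 135 mg.
ilozumab: 20–69 mL/min → 75% of 120 mg = 90 mg.
Total = 135 + 90 = 225 mg.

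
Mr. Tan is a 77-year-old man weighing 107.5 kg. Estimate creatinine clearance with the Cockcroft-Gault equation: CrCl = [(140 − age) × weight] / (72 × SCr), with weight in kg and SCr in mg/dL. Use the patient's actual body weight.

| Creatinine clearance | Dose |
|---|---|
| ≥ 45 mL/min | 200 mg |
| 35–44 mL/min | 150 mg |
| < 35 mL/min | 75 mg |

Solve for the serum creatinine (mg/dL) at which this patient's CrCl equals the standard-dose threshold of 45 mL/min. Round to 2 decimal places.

2.09 mg/dL

Standard dose requires CrCl ≥ 45 mL/min.
Set (140 − 77) × 107.5 / (72 × SCr) = 45
SCr = (140 − 77) × 107.5 / (72 × 45) = 2.090 mg/dL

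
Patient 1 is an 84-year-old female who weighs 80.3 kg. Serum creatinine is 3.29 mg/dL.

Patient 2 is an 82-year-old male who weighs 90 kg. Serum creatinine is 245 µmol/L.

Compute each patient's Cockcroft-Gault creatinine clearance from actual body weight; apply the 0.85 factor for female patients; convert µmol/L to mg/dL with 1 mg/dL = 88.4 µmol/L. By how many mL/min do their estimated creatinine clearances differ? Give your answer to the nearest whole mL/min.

Patient 1: CrCl = (140 − 84) × 80.3 / (72 × 3.29) × 0.85 = 4496.8 / 236.88 × 0.85 ≈ 16.1 mL/min
Patient 2: SCr = 245 / 88.4 = 2.771 mg/dL
Patient 2: CrCl = (140 − 82) × 90 / (72 × 2.771) = 5220.0 / 199.51 ≈ 26.2 mL/min
|16.1 − 26.2| = 10.1 mL/min

10 mL/min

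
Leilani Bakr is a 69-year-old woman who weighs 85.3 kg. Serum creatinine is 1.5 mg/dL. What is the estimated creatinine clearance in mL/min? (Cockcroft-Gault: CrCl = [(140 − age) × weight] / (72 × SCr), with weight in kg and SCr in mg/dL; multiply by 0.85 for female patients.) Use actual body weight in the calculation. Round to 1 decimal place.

CrCl = (140 − 69) × 85.3 / (72 × 1.5) × 0.85 = 6056.3 / 108.00 × 0.85 ≈ 47.7 mL/min

47.7 mL/min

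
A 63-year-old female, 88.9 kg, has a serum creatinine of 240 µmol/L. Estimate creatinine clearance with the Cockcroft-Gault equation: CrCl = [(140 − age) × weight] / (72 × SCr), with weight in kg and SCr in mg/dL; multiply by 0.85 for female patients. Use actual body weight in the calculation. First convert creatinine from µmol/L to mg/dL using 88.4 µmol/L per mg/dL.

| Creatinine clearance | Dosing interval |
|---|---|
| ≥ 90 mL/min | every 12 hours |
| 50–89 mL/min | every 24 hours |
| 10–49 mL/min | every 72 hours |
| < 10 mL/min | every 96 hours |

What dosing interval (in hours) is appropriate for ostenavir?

every 72 hours

SCr = 240 / 88.4 = 2.715 mg/dL
CrCl = (140 − 63) × 88.9 / (72 × 2.715) × 0.85 = 6845.3 / 195.48 × 0.85 ≈ 29.8 mL/min
CrCl ≈ 30 mL/min → bracket 10–49 mL/min → every 72 hours.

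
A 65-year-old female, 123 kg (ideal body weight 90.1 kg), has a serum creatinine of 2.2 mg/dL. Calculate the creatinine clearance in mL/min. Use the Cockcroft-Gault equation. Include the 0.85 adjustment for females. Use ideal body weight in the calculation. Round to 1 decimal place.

CrCl = (140 − 65) × 90.1 / (72 × 2.2) × 0.85 = 6757.5 / 158.40 × 0.85 ≈ 36.3 mL/min

36.3 mL/min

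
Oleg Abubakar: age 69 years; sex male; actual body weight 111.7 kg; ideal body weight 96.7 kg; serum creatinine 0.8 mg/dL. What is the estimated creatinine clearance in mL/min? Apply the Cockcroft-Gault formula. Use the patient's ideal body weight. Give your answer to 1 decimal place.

119.2 mL/min

CrCl = (140 − 69) × 96.7 / (72 × 0.8) = 6865.7 / 57.60 ≈ 119.2 mL/min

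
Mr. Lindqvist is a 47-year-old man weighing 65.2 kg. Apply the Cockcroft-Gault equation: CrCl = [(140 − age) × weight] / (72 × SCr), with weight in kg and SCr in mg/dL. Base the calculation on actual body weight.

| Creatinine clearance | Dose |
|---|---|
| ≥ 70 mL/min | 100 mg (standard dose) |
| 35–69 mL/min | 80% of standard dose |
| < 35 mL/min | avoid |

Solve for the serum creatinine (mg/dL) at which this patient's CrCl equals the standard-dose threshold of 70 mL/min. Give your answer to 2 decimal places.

1.20 mg/dL

Standard dose requires CrCl ≥ 70 mL/min.
Set (140 − 47) × 65.2 / (72 × SCr) = 70
SCr = (140 − 47) × 65.2 / (72 × 70) = 1.203 mg/dL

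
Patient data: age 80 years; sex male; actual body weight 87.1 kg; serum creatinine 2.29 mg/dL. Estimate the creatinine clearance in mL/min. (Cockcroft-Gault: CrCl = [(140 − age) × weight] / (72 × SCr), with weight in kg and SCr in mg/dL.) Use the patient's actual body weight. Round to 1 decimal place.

CrCl = (140 − 80) × 87.1 / (72 × 2.29) = 5226.0 / 164.88 ≈ 31.7 mL/min

31.7 mL/min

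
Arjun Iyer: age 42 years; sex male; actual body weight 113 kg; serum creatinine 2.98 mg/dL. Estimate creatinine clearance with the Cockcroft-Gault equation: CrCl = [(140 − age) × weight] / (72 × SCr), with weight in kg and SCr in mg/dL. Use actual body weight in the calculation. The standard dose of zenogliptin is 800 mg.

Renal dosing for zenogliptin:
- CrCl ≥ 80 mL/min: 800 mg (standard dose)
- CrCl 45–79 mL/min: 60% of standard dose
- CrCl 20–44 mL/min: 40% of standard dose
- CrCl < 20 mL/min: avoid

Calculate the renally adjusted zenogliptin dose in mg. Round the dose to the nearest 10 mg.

CrCl = (140 − 42) × 113 / (72 × 2.98) = 11074.0 / 214.56 ≈ 51.6 mL/min
CrCl ≈ 52 mL/min → bracket 45–79 mL/min.
60% of 800 mg = 480 mg

480 mg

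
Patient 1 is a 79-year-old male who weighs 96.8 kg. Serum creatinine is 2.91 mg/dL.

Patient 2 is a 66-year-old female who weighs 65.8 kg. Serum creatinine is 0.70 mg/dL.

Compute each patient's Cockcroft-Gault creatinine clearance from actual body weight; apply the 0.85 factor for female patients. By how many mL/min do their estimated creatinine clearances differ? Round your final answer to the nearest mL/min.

Patient 1: CrCl = (140 − 79) × 96.8 / (72 × 2.91) = 5904.8 / 209.52 ≈ 28.2 mL/min
Patient 2: CrCl = (140 − 66) × 65.8 / (72 × 0.7) × 0.85 = 4869.2 / 50.40 × 0.85 ≈ 82.1 mL/min
|28.2 − 82.1| = 53.9 mL/min

54 mL/min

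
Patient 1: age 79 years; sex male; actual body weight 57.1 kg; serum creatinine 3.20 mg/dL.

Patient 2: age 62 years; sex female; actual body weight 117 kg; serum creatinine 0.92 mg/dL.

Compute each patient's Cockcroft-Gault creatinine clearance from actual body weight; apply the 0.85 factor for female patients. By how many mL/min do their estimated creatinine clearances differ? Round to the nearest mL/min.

102 mL/min

Patient 1: CrCl = (140 − 79) × 57.1 / (72 × 3.2) = 3483.1 / 230.40 ≈ 15.1 mL/min
Patient 2: CrCl = (140 − 62) × 117 / (72 × 0.92) × 0.85 = 9126.0 / 66.24 × 0.85 ≈ 117.1 mL/min
|15.1 − 117.1| = 102.0 mL/min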